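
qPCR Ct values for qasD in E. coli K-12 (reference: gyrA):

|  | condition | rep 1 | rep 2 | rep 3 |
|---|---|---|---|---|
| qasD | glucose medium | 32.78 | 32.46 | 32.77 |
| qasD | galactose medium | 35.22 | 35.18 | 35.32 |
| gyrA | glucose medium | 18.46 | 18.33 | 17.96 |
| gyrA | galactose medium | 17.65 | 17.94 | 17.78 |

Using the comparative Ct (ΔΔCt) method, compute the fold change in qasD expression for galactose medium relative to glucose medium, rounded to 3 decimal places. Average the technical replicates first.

0.122

Mean Ct: qasD glucose medium 32.670; qasD galactose medium 35.240; gyrA glucose medium 18.250; gyrA galactose medium 17.790
ΔCt(glucose medium) = 32.670 − 18.250 = 14.420
ΔCt(galactose medium) = 35.240 − 17.790 = 17.450
ΔΔCt = 17.450 − 14.420 = 3.030
Fold change = 2^(−3.030) = 0.1224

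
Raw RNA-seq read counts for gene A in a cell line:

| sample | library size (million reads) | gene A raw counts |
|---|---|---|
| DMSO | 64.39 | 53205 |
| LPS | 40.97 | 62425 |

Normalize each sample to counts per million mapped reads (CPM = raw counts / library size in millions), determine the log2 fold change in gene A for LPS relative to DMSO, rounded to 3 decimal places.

0.883

CPM(DMSO) = 53205 / 64.39 = 826.2929
CPM(LPS) = 62425 / 40.97 = 1523.6759
Fold change = 1523.6759 / 826.2929 = 1.84399
log2(1.84399) = 0.8828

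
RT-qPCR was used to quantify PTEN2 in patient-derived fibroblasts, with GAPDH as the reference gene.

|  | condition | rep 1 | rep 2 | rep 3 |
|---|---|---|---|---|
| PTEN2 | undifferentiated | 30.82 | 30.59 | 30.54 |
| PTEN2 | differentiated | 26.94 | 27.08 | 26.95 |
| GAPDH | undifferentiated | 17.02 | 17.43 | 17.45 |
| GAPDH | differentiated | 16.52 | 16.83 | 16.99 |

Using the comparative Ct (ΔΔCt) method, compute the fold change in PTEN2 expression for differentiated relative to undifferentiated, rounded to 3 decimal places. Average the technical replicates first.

Mean Ct: PTEN2 undifferentiated 30.650; PTEN2 differentiated 26.990; GAPDH undifferentiated 17.300; GAPDH differentiated 16.780
ΔCt(undifferentiated) = 30.650 − 17.300 = 13.350
ΔCt(differentiated) = 26.990 − 16.780 = 10.210
ΔΔCt = 10.210 − 13.350 = -3.140
Fold change = 2^(−(-3.140)) = 2^3.140 = 8.8152

8.815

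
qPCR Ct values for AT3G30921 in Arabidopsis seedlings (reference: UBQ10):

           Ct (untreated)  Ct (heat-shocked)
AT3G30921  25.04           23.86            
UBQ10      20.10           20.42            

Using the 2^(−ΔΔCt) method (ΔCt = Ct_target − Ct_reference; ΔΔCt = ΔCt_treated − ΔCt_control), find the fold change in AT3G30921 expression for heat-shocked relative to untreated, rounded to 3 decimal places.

ΔCt(untreated) = 25.040 − 20.100 = 4.940
ΔCt(heat-shocked) = 23.860 − 20.420 = 3.440
ΔΔCt = 3.440 − 4.940 = -1.500
Fold change = 2^(−(-1.500)) = 2^1.500 = 2.8284

2.828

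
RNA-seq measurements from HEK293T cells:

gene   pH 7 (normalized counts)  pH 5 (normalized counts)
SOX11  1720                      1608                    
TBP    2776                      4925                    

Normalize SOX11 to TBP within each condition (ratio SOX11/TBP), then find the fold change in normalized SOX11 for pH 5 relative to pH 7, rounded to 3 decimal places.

SOX11/TBP (pH 7) = 1720 / 2776 = 0.6196
SOX11/TBP (pH 5) = 1608 / 4925 = 0.3265
Fold change = 0.3265 / 0.6196 = 0.5270

0.527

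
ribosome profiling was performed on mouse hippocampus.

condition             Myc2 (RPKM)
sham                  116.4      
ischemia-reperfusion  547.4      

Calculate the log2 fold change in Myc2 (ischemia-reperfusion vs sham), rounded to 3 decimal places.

2.234

Fold change = 547.4 / 116.4 = 4.7027
log2(4.7027) = 2.2335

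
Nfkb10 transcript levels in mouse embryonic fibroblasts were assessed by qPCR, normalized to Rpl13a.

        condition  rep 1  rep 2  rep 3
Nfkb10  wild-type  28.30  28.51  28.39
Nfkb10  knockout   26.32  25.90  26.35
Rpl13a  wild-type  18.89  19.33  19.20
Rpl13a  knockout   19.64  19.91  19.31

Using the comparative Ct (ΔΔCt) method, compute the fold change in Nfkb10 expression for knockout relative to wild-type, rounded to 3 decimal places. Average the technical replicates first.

Mean Ct: Nfkb10 wild-type 28.400; Nfkb10 knockout 26.190; Rpl13a wild-type 19.140; Rpl13a knockout 19.620
ΔCt(wild-type) = 28.400 − 19.140 = 9.260
ΔCt(knockout) = 26.190 − 19.620 = 6.570
ΔΔCt = 6.570 − 9.260 = -2.690
Fold change = 2^(−(-2.690)) = 2^2.690 = 6.4531

6.453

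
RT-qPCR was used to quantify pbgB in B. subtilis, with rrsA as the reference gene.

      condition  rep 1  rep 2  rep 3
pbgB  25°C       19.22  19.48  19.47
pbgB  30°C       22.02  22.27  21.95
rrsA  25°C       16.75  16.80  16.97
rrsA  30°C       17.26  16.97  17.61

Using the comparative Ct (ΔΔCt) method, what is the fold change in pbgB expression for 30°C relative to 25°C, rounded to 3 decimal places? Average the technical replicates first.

Mean Ct: pbgB 25°C 19.390; pbgB 30°C 22.080; rrsA 25°C 16.840; rrsA 30°C 17.280
ΔCt(25°C) = 19.390 − 16.840 = 2.550
ΔCt(30°C) = 22.080 − 17.280 = 4.800
ΔΔCt = 4.800 − 2.550 = 2.250
Fold change = 2^(−2.250) = 0.2102

0.210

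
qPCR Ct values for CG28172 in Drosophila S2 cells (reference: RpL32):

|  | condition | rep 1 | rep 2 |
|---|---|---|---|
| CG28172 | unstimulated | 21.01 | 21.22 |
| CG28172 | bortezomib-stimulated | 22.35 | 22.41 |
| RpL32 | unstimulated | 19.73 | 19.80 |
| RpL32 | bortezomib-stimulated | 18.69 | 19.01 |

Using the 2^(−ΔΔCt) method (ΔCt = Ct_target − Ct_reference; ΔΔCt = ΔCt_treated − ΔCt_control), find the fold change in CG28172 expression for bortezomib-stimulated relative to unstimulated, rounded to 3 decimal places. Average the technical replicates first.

Mean Ct: CG28172 unstimulated 21.115; CG28172 bortezomib-stimulated 22.380; RpL32 unstimulated 19.765; RpL32 bortezomib-stimulated 18.850
ΔCt(unstimulated) = 21.115 − 19.765 = 1.350
ΔCt(bortezomib-stimulated) = 22.380 − 18.850 = 3.530
ΔΔCt = 3.530 − 1.350 = 2.180
Fold change = 2^(−2.180) = 0.2207

0.221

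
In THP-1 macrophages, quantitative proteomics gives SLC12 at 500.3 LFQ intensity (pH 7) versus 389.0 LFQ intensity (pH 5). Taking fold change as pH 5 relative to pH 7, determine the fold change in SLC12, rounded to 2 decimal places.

Fold change = 389.0 / 500.3 = 0.778
SLC12 is downregulated.

0.78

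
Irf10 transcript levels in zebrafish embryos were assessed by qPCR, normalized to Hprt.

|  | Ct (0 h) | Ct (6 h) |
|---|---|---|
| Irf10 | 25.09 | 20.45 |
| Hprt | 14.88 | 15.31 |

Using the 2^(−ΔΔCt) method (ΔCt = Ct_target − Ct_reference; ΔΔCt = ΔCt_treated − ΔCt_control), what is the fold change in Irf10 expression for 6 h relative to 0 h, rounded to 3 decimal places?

33.591

ΔCt(0 h) = 25.090 − 14.880 = 10.210
ΔCt(6 h) = 20.450 − 15.310 = 5.140
ΔΔCt = 5.140 − 10.210 = -5.070
Fold change = 2^(−(-5.070)) = 2^5.070 = 33.5909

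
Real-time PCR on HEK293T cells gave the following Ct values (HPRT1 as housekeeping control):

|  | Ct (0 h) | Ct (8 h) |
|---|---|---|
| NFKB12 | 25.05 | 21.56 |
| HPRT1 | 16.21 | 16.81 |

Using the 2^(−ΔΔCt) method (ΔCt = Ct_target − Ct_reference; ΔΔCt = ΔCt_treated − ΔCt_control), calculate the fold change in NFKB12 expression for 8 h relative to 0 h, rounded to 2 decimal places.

ΔCt(0 h) = 25.050 − 16.210 = 8.840
ΔCt(8 h) = 21.560 − 16.810 = 4.750
ΔΔCt = 4.750 − 8.840 = -4.090
Fold change = 2^(−(-4.090)) = 2^4.090 = 17.030

17.03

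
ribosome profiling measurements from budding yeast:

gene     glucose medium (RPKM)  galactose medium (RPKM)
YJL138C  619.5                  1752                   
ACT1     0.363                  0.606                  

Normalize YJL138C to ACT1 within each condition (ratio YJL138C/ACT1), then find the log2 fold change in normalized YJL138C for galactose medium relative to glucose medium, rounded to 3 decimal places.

YJL138C/ACT1 (glucose medium) = 619.5 / 0.363 = 1706.6
YJL138C/ACT1 (galactose medium) = 1752 / 0.606 = 2891.1
Fold change = 2891.1 / 1706.6 = 1.6941
log2(1.6941) = 0.7605

0.760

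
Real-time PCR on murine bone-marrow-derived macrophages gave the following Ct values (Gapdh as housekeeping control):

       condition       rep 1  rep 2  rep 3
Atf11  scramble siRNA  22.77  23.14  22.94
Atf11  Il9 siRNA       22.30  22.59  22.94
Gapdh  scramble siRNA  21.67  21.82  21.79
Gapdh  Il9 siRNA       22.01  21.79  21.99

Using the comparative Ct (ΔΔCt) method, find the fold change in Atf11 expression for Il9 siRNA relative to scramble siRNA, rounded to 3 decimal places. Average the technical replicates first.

Mean Ct: Atf11 scramble siRNA 22.950; Atf11 Il9 siRNA 22.610; Gapdh scramble siRNA 21.760; Gapdh Il9 siRNA 21.930
ΔCt(scramble siRNA) = 22.950 − 21.760 = 1.190
ΔCt(Il9 siRNA) = 22.610 − 21.930 = 0.680
ΔΔCt = 0.680 − 1.190 = -0.510
Fold change = 2^(−(-0.510)) = 2^0.510 = 1.4241

1.424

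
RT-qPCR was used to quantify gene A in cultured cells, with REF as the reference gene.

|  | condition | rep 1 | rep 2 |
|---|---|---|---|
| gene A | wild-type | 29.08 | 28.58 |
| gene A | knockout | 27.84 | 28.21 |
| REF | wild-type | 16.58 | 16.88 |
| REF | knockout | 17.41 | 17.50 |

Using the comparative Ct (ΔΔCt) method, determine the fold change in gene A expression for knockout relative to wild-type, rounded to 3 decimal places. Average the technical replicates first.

2.888

Mean Ct: gene A wild-type 28.830; gene A knockout 28.025; REF wild-type 16.730; REF knockout 17.455
ΔCt(wild-type) = 28.830 − 16.730 = 12.100
ΔCt(knockout) = 28.025 − 17.455 = 10.570
ΔΔCt = 10.570 − 12.100 = -1.530
Fold change = 2^(−(-1.530)) = 2^1.530 = 2.8879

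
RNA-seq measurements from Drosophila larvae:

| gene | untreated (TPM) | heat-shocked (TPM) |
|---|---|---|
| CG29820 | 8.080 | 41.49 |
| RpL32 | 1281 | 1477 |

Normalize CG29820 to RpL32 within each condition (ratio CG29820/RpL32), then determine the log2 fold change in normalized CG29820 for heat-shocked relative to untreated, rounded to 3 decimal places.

CG29820/RpL32 (untreated) = 8.080 / 1281 = 0.0063076
CG29820/RpL32 (heat-shocked) = 41.49 / 1477 = 0.028091
Fold change = 0.028091 / 0.0063076 = 4.4535
log2(4.4535) = 2.1549

2.155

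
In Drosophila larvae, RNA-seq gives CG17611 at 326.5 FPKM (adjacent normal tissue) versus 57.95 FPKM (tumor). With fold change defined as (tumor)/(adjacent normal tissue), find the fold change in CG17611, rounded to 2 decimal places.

Fold change = 57.95 / 326.5 = 0.177
CG17611 is downregulated.

0.18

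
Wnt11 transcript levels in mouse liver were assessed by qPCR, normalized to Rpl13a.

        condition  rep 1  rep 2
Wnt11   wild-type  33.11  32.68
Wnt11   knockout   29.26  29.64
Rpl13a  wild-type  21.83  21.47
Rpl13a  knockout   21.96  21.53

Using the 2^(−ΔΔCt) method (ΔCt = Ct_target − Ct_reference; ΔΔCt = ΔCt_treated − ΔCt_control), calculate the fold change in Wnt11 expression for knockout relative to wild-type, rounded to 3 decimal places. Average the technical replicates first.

11.632

Mean Ct: Wnt11 wild-type 32.895; Wnt11 knockout 29.450; Rpl13a wild-type 21.650; Rpl13a knockout 21.745
ΔCt(wild-type) = 32.895 − 21.650 = 11.245
ΔCt(knockout) = 29.450 − 21.745 = 7.705
ΔΔCt = 7.705 − 11.245 = -3.540
Fold change = 2^(−(-3.540)) = 2^3.540 = 11.6318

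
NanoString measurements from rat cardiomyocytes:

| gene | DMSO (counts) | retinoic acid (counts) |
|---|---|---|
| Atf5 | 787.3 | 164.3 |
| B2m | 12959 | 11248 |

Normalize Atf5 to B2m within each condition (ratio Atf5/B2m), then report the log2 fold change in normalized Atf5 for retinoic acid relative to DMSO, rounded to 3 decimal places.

Atf5/B2m (DMSO) = 787.3 / 12959 = 0.060753
Atf5/B2m (retinoic acid) = 164.3 / 11248 = 0.014607
Fold change = 0.014607 / 0.060753 = 0.2404
log2(0.2404) = -2.0563

-2.056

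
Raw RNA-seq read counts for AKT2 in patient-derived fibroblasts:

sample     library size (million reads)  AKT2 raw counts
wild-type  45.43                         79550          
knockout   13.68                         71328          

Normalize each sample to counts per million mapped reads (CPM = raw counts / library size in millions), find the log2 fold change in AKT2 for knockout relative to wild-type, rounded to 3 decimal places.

CPM(wild-type) = 79550 / 45.43 = 1751.0456
CPM(knockout) = 71328 / 13.68 = 5214.0351
Fold change = 5214.0351 / 1751.0456 = 2.97767
log2(2.97767) = 1.5742

1.574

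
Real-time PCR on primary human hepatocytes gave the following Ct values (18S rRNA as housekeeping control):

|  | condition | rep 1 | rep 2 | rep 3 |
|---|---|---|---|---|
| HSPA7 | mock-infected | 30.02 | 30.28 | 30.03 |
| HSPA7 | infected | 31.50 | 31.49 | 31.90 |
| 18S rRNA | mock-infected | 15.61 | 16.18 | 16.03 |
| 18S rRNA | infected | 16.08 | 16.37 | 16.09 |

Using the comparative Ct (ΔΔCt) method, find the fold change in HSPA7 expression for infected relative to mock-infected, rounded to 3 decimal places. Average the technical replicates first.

Mean Ct: HSPA7 mock-infected 30.110; HSPA7 infected 31.630; 18S rRNA mock-infected 15.940; 18S rRNA infected 16.180
ΔCt(mock-infected) = 30.110 − 15.940 = 14.170
ΔCt(infected) = 31.630 − 16.180 = 15.450
ΔΔCt = 15.450 − 14.170 = 1.280
Fold change = 2^(−1.280) = 0.4118

0.412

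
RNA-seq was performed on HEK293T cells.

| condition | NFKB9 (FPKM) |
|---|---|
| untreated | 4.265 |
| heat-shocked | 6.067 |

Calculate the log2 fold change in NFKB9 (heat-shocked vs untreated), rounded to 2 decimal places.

0.51

Fold change = 6.067 / 4.265 = 1.4225
log2(1.4225) = 0.508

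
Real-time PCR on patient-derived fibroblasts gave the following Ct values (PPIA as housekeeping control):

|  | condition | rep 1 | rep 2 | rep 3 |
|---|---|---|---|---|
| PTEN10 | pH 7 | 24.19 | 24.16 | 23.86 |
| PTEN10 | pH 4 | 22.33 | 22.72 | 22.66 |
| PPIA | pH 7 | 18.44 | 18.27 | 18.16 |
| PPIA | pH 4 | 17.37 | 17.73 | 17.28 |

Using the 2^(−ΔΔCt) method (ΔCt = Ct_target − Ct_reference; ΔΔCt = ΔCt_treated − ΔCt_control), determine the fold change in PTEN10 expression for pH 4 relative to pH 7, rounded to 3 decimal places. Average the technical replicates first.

Mean Ct: PTEN10 pH 7 24.070; PTEN10 pH 4 22.570; PPIA pH 7 18.290; PPIA pH 4 17.460
ΔCt(pH 7) = 24.070 − 18.290 = 5.780
ΔCt(pH 4) = 22.570 − 17.460 = 5.110
ΔΔCt = 5.110 − 5.780 = -0.670
Fold change = 2^(−(-0.670)) = 2^0.670 = 1.5911

1.591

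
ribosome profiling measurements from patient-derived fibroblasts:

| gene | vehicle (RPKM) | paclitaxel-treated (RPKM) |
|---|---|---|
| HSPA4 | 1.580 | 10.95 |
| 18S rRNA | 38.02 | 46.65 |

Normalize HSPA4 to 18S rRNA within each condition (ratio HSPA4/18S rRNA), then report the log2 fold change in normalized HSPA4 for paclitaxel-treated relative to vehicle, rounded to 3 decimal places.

2.498

HSPA4/18S rRNA (vehicle) = 1.580 / 38.02 = 0.041557
HSPA4/18S rRNA (paclitaxel-treated) = 10.95 / 46.65 = 0.23473
Fold change = 0.23473 / 0.041557 = 5.6483
log2(5.6483) = 2.4978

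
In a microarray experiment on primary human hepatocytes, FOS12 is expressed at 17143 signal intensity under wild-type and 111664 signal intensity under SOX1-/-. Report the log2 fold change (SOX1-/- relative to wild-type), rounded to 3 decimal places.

Fold change = 111664 / 17143 = 6.5137
log2(6.5137) = 2.7035

2.703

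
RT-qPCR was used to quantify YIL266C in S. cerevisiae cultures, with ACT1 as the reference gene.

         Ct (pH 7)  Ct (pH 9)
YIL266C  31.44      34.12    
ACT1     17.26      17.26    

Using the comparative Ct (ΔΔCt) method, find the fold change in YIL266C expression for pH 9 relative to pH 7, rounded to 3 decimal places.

ΔCt(pH 7) = 31.440 − 17.260 = 14.180
ΔCt(pH 9) = 34.120 − 17.260 = 16.860
ΔΔCt = 16.860 − 14.180 = 2.680
Fold change = 2^(−2.680) = 0.1560

0.156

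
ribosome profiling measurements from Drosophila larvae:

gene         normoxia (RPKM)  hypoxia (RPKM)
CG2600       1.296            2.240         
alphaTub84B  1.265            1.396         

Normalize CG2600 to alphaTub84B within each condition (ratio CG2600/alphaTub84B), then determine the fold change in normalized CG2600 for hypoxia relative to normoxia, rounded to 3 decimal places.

1.566

CG2600/alphaTub84B (normoxia) = 1.296 / 1.265 = 1.0245
CG2600/alphaTub84B (hypoxia) = 2.240 / 1.396 = 1.6046
Fold change = 1.6046 / 1.0245 = 1.5662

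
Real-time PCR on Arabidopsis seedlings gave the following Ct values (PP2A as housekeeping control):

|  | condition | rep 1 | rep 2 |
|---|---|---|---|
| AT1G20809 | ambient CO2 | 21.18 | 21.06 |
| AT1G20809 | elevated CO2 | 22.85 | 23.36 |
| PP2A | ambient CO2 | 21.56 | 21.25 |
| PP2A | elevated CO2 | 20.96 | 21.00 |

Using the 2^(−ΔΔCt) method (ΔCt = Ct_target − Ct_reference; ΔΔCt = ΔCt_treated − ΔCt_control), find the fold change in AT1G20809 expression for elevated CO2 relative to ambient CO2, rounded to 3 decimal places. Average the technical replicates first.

0.188

Mean Ct: AT1G20809 ambient CO2 21.120; AT1G20809 elevated CO2 23.105; PP2A ambient CO2 21.405; PP2A elevated CO2 20.980
ΔCt(ambient CO2) = 21.120 − 21.405 = -0.285
ΔCt(elevated CO2) = 23.105 − 20.980 = 2.125
ΔΔCt = 2.125 − (-0.285) = 2.410
Fold change = 2^(−2.410) = 0.1882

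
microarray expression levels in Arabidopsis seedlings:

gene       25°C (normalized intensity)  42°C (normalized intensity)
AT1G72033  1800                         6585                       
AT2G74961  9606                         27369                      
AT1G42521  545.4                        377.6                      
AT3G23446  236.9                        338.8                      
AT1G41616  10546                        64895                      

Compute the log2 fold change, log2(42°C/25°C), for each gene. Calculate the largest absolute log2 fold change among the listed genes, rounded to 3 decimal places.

2.621

log2(6585/1800) = 1.871  (AT1G72033)
log2(27369/9606) = 1.511  (AT2G74961)
log2(377.6/545.4) = -0.530  (AT1G42521)
log2(338.8/236.9) = 0.516  (AT3G23446)
log2(64895/10546) = 2.621  (AT1G41616)
The largest magnitude belongs to AT1G41616.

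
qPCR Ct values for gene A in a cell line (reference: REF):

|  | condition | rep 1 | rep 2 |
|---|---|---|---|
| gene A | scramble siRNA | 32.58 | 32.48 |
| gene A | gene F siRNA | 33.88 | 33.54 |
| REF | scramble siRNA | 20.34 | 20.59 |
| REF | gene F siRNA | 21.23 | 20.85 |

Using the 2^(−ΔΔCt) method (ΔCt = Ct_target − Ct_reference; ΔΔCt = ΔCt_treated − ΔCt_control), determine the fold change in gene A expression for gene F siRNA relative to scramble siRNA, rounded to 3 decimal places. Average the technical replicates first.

Mean Ct: gene A scramble siRNA 32.530; gene A gene F siRNA 33.710; REF scramble siRNA 20.465; REF gene F siRNA 21.040
ΔCt(scramble siRNA) = 32.530 − 20.465 = 12.065
ΔCt(gene F siRNA) = 33.710 − 21.040 = 12.670
ΔΔCt = 12.670 − 12.065 = 0.605
Fold change = 2^(−0.605) = 0.6575

0.657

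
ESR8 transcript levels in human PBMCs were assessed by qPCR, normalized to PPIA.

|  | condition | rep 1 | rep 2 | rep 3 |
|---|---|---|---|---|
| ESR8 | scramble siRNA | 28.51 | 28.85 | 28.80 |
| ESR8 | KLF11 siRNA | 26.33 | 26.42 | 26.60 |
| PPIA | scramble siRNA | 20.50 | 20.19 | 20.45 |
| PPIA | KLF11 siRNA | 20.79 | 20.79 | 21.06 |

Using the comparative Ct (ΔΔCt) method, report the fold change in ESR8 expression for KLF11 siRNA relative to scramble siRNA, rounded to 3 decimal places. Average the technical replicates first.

Mean Ct: ESR8 scramble siRNA 28.720; ESR8 KLF11 siRNA 26.450; PPIA scramble siRNA 20.380; PPIA KLF11 siRNA 20.880
ΔCt(scramble siRNA) = 28.720 − 20.380 = 8.340
ΔCt(KLF11 siRNA) = 26.450 − 20.880 = 5.570
ΔΔCt = 5.570 − 8.340 = -2.770
Fold change = 2^(−(-2.770)) = 2^2.770 = 6.8211

6.821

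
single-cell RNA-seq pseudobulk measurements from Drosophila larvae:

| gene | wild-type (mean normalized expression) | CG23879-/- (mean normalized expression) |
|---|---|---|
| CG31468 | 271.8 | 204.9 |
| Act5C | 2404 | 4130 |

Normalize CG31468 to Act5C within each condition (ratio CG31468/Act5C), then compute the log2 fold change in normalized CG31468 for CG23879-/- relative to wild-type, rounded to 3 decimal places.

CG31468/Act5C (wild-type) = 271.8 / 2404 = 0.11306
CG31468/Act5C (CG23879-/-) = 204.9 / 4130 = 0.049613
Fold change = 0.049613 / 0.11306 = 0.4388
log2(0.4388) = -1.1883

-1.188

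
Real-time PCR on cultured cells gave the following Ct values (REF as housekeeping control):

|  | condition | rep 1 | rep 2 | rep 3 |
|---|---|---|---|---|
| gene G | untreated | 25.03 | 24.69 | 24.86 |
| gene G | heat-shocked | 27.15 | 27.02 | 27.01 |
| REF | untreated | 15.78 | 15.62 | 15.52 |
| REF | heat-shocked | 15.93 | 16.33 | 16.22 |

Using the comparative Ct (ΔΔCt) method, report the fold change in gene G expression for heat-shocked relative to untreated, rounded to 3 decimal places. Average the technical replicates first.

0.312

Mean Ct: gene G untreated 24.860; gene G heat-shocked 27.060; REF untreated 15.640; REF heat-shocked 16.160
ΔCt(untreated) = 24.860 − 15.640 = 9.220
ΔCt(heat-shocked) = 27.060 − 16.160 = 10.900
ΔΔCt = 10.900 − 9.220 = 1.680
Fold change = 2^(−1.680) = 0.3121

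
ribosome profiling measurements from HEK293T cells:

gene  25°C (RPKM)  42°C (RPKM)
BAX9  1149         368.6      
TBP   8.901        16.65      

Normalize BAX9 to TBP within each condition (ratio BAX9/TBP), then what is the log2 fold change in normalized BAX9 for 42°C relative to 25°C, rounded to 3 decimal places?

BAX9/TBP (25°C) = 1149 / 8.901 = 129.09
BAX9/TBP (42°C) = 368.6 / 16.65 = 22.138
Fold change = 22.138 / 129.09 = 0.1715
log2(0.1715) = -2.5437

-2.544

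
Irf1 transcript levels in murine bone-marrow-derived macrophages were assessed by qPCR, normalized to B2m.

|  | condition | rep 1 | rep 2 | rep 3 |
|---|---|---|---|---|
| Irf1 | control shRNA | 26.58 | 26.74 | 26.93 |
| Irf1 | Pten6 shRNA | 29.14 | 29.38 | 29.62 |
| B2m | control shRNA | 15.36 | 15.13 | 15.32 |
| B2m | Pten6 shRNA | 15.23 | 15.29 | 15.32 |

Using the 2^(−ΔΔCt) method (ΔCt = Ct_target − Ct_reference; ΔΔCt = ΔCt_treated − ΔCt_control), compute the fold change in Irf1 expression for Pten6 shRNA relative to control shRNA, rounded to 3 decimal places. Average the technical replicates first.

0.163

Mean Ct: Irf1 control shRNA 26.750; Irf1 Pten6 shRNA 29.380; B2m control shRNA 15.270; B2m Pten6 shRNA 15.280
ΔCt(control shRNA) = 26.750 − 15.270 = 11.480
ΔCt(Pten6 shRNA) = 29.380 − 15.280 = 14.100
ΔΔCt = 14.100 − 11.480 = 2.620
Fold change = 2^(−2.620) = 0.1627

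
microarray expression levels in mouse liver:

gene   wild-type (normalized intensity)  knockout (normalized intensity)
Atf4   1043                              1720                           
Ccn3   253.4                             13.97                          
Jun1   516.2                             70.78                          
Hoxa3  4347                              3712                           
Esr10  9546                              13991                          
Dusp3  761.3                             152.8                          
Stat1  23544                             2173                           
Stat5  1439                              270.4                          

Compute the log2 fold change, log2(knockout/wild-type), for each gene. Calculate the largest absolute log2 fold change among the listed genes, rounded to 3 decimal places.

log2(1720/1043) = 0.722  (Atf4)
log2(13.97/253.4) = -4.181  (Ccn3)
log2(70.78/516.2) = -2.867  (Jun1)
log2(3712/4347) = -0.228  (Hoxa3)
log2(13991/9546) = 0.552  (Esr10)
log2(152.8/761.3) = -2.317  (Dusp3)
log2(2173/23544) = -3.438  (Stat1)
log2(270.4/1439) = -2.412  (Stat5)
The largest magnitude belongs to Ccn3.

4.181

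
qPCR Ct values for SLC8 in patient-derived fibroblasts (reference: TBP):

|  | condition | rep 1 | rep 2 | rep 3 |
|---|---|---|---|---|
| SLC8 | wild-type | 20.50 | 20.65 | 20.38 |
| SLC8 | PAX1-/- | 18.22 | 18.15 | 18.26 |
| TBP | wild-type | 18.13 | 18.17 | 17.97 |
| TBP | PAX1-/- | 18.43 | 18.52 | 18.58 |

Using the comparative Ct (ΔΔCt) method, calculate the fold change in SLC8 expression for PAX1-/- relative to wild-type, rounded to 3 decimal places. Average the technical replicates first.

Mean Ct: SLC8 wild-type 20.510; SLC8 PAX1-/- 18.210; TBP wild-type 18.090; TBP PAX1-/- 18.510
ΔCt(wild-type) = 20.510 − 18.090 = 2.420
ΔCt(PAX1-/-) = 18.210 − 18.510 = -0.300
ΔΔCt = -0.300 − 2.420 = -2.720
Fold change = 2^(−(-2.720)) = 2^2.720 = 6.5887

6.589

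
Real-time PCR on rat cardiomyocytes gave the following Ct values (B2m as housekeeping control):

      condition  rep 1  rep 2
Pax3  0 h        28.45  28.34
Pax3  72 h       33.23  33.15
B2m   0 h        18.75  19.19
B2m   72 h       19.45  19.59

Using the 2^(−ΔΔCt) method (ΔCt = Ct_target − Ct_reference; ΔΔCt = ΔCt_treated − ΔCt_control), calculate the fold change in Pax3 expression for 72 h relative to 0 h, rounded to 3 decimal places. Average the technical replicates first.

Mean Ct: Pax3 0 h 28.395; Pax3 72 h 33.190; B2m 0 h 18.970; B2m 72 h 19.520
ΔCt(0 h) = 28.395 − 18.970 = 9.425
ΔCt(72 h) = 33.190 − 19.520 = 13.670
ΔΔCt = 13.670 − 9.425 = 4.245
Fold change = 2^(−4.245) = 0.0527

0.053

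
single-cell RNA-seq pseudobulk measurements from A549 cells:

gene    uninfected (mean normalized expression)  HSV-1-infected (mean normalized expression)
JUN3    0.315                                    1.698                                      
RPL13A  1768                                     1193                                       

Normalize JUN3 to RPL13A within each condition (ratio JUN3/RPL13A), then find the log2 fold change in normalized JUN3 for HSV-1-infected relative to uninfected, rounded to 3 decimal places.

2.998

JUN3/RPL13A (uninfected) = 0.315 / 1768 = 0.00017817
JUN3/RPL13A (HSV-1-infected) = 1.698 / 1193 = 0.0014233
Fold change = 0.0014233 / 0.00017817 = 7.9886
log2(7.9886) = 2.9979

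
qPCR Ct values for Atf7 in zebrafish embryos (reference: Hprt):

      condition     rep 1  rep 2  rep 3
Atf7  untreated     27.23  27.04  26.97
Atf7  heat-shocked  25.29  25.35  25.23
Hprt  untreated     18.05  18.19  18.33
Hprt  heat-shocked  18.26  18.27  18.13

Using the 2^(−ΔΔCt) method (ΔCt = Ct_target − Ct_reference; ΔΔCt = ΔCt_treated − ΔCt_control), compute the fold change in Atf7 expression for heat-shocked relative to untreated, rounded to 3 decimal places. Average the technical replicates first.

3.531

Mean Ct: Atf7 untreated 27.080; Atf7 heat-shocked 25.290; Hprt untreated 18.190; Hprt heat-shocked 18.220
ΔCt(untreated) = 27.080 − 18.190 = 8.890
ΔCt(heat-shocked) = 25.290 − 18.220 = 7.070
ΔΔCt = 7.070 − 8.890 = -1.820
Fold change = 2^(−(-1.820)) = 2^1.820 = 3.5308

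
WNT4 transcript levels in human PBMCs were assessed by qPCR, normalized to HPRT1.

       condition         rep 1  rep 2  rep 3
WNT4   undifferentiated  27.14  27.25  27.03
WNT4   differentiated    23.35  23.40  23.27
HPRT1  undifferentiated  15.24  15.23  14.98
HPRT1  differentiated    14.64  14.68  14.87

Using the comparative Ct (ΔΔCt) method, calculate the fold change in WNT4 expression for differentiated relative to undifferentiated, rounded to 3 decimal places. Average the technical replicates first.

Mean Ct: WNT4 undifferentiated 27.140; WNT4 differentiated 23.340; HPRT1 undifferentiated 15.150; HPRT1 differentiated 14.730
ΔCt(undifferentiated) = 27.140 − 15.150 = 11.990
ΔCt(differentiated) = 23.340 − 14.730 = 8.610
ΔΔCt = 8.610 − 11.990 = -3.380
Fold change = 2^(−(-3.380)) = 2^3.380 = 10.4107

10.411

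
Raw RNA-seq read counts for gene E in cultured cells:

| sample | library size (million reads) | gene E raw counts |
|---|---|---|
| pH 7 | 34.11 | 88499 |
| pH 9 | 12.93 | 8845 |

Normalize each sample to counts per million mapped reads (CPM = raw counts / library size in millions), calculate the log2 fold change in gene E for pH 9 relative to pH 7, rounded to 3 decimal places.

CPM(pH 7) = 88499 / 34.11 = 2594.5177
CPM(pH 9) = 8845 / 12.93 = 684.0681
Fold change = 684.0681 / 2594.5177 = 0.26366
log2(0.26366) = -1.9233

-1.923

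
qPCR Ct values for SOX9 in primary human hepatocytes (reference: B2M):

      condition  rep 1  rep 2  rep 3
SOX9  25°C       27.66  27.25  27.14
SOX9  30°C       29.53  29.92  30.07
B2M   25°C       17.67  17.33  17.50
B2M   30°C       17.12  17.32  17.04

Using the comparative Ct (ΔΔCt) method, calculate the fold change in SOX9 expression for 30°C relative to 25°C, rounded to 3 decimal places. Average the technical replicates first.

Mean Ct: SOX9 25°C 27.350; SOX9 30°C 29.840; B2M 25°C 17.500; B2M 30°C 17.160
ΔCt(25°C) = 27.350 − 17.500 = 9.850
ΔCt(30°C) = 29.840 − 17.160 = 12.680
ΔΔCt = 12.680 − 9.850 = 2.830
Fold change = 2^(−2.830) = 0.1406

0.141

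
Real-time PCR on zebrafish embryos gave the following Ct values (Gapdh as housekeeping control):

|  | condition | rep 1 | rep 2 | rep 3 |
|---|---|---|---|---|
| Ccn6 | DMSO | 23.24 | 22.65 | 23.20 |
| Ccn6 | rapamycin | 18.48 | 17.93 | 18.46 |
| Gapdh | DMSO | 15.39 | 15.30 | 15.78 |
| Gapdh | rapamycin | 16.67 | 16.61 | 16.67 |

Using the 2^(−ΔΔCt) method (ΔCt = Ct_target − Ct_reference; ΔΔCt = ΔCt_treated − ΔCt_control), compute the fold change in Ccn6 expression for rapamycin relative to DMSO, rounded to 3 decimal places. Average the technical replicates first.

Mean Ct: Ccn6 DMSO 23.030; Ccn6 rapamycin 18.290; Gapdh DMSO 15.490; Gapdh rapamycin 16.650
ΔCt(DMSO) = 23.030 − 15.490 = 7.540
ΔCt(rapamycin) = 18.290 − 16.650 = 1.640
ΔΔCt = 1.640 − 7.540 = -5.900
Fold change = 2^(−(-5.900)) = 2^5.900 = 59.7141

59.714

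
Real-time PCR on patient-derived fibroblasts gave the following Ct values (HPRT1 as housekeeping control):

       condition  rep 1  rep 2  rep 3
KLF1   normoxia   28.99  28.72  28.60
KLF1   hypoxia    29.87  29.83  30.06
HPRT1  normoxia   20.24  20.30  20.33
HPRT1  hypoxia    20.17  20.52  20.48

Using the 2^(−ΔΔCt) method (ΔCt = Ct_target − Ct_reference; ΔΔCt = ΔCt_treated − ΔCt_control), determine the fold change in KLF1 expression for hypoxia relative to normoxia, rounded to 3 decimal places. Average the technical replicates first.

0.483

Mean Ct: KLF1 normoxia 28.770; KLF1 hypoxia 29.920; HPRT1 normoxia 20.290; HPRT1 hypoxia 20.390
ΔCt(normoxia) = 28.770 − 20.290 = 8.480
ΔCt(hypoxia) = 29.920 − 20.390 = 9.530
ΔΔCt = 9.530 − 8.480 = 1.050
Fold change = 2^(−1.050) = 0.4830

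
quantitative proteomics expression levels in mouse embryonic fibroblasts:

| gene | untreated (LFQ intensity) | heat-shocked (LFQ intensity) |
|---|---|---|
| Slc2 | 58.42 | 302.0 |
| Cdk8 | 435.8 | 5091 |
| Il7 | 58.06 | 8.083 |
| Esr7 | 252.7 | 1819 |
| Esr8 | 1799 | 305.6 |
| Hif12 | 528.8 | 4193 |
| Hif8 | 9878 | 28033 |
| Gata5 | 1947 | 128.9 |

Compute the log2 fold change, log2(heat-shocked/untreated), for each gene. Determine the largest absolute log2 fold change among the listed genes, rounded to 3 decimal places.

3.917

log2(302.0/58.42) = 2.370  (Slc2)
log2(5091/435.8) = 3.546  (Cdk8)
log2(8.083/58.06) = -2.845  (Il7)
log2(1819/252.7) = 2.848  (Esr7)
log2(305.6/1799) = -2.557  (Esr8)
log2(4193/528.8) = 2.987  (Hif12)
log2(28033/9878) = 1.505  (Hif8)
log2(128.9/1947) = -3.917  (Gata5)
The largest magnitude belongs to Gata5.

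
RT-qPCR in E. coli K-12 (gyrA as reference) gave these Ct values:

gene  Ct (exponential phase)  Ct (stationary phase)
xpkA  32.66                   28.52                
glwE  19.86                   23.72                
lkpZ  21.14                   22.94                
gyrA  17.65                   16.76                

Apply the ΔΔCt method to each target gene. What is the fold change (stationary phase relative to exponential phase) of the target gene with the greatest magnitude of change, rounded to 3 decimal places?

xpkA: ΔΔCt = (28.52−16.76) − (32.66−17.65) = 11.76 − 15.01 = -3.25; fold change = 2^3.25 = 9.514
glwE: ΔΔCt = (23.72−16.76) − (19.86−17.65) = 6.96 − 2.21 = 4.75; fold change = 2^-4.75 = 0.037
lkpZ: ΔΔCt = (22.94−16.76) − (21.14−17.65) = 6.18 − 3.49 = 2.69; fold change = 2^-2.69 = 0.155
glwE has the largest |ΔΔCt| = 4.75.

0.037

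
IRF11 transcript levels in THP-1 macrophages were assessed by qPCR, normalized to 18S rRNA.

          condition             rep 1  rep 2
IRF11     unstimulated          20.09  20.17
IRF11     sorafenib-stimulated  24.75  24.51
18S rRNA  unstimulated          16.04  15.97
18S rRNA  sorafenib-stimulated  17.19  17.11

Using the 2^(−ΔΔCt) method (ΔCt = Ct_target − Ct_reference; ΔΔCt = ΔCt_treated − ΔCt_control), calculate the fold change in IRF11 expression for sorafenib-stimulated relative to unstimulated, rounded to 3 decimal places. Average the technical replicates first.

Mean Ct: IRF11 unstimulated 20.130; IRF11 sorafenib-stimulated 24.630; 18S rRNA unstimulated 16.005; 18S rRNA sorafenib-stimulated 17.150
ΔCt(unstimulated) = 20.130 − 16.005 = 4.125
ΔCt(sorafenib-stimulated) = 24.630 − 17.150 = 7.480
ΔΔCt = 7.480 − 4.125 = 3.355
Fold change = 2^(−3.355) = 0.0977

0.098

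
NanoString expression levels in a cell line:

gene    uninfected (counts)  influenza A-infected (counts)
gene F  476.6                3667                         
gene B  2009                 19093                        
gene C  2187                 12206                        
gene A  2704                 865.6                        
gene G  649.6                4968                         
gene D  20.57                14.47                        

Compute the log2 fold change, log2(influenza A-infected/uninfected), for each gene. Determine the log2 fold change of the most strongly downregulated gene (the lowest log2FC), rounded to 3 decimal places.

-1.643

log2(3667/476.6) = 2.944  (gene F)
log2(19093/2009) = 3.248  (gene B)
log2(12206/2187) = 2.481  (gene C)
log2(865.6/2704) = -1.643  (gene A)
log2(4968/649.6) = 2.935  (gene G)
log2(14.47/20.57) = -0.507  (gene D)
gene A is most strongly downregulated.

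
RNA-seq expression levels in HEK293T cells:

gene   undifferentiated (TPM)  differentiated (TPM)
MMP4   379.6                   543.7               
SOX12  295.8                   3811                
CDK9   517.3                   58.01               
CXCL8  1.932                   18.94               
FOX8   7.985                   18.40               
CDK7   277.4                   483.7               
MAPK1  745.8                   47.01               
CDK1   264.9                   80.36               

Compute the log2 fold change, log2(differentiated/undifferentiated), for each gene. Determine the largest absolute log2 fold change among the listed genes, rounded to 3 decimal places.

3.988

log2(543.7/379.6) = 0.518  (MMP4)
log2(3811/295.8) = 3.687  (SOX12)
log2(58.01/517.3) = -3.157  (CDK9)
log2(18.94/1.932) = 3.293  (CXCL8)
log2(18.40/7.985) = 1.204  (FOX8)
log2(483.7/277.4) = 0.802  (CDK7)
log2(47.01/745.8) = -3.988  (MAPK1)
log2(80.36/264.9) = -1.721  (CDK1)
The largest magnitude belongs to MAPK1.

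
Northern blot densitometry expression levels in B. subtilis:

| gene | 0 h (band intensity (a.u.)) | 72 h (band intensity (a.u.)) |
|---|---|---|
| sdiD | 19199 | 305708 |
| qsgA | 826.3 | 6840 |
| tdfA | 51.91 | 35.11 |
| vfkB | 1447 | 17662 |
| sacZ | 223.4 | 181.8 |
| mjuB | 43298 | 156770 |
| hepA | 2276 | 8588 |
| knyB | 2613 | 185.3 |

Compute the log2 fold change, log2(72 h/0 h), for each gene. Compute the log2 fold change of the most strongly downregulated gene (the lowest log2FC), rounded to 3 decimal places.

log2(305708/19199) = 3.993  (sdiD)
log2(6840/826.3) = 3.049  (qsgA)
log2(35.11/51.91) = -0.564  (tdfA)
log2(17662/1447) = 3.610  (vfkB)
log2(181.8/223.4) = -0.297  (sacZ)
log2(156770/43298) = 1.856  (mjuB)
log2(8588/2276) = 1.916  (hepA)
log2(185.3/2613) = -3.818  (knyB)
knyB is most strongly downregulated.

-3.818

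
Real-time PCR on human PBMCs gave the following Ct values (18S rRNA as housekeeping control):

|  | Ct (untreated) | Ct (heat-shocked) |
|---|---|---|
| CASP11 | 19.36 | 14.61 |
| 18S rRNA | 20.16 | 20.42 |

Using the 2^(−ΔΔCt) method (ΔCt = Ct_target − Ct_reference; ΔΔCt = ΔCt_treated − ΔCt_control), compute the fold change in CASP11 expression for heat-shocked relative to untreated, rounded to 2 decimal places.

ΔCt(untreated) = 19.360 − 20.160 = -0.800
ΔCt(heat-shocked) = 14.610 − 20.420 = -5.810
ΔΔCt = -5.810 − (-0.800) = -5.010
Fold change = 2^(−(-5.010)) = 2^5.010 = 32.223

32.22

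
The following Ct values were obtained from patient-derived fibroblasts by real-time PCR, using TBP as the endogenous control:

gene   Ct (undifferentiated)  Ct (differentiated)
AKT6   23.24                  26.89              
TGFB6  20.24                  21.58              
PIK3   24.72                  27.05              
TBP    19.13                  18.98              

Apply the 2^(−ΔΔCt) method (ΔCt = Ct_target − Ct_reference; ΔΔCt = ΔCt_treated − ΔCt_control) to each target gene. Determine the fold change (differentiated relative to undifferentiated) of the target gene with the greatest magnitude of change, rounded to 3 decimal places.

AKT6: ΔΔCt = (26.89−18.98) − (23.24−19.13) = 7.91 − 4.11 = 3.80; fold change = 2^-3.80 = 0.072
TGFB6: ΔΔCt = (21.58−18.98) − (20.24−19.13) = 2.60 − 1.11 = 1.49; fold change = 2^-1.49 = 0.356
PIK3: ΔΔCt = (27.05−18.98) − (24.72−19.13) = 8.07 − 5.59 = 2.48; fold change = 2^-2.48 = 0.179
AKT6 has the largest |ΔΔCt| = 3.80.

0.072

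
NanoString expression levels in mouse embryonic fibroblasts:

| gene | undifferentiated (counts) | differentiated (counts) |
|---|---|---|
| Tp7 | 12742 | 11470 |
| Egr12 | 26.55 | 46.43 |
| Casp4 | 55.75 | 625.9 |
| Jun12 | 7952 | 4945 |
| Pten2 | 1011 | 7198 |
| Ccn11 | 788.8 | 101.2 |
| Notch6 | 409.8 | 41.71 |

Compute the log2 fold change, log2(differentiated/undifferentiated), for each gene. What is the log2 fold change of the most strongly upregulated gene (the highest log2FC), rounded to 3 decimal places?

log2(11470/12742) = -0.152  (Tp7)
log2(46.43/26.55) = 0.806  (Egr12)
log2(625.9/55.75) = 3.489  (Casp4)
log2(4945/7952) = -0.685  (Jun12)
log2(7198/1011) = 2.832  (Pten2)
log2(101.2/788.8) = -2.962  (Ccn11)
log2(41.71/409.8) = -3.296  (Notch6)
Casp4 is most strongly upregulated.

3.489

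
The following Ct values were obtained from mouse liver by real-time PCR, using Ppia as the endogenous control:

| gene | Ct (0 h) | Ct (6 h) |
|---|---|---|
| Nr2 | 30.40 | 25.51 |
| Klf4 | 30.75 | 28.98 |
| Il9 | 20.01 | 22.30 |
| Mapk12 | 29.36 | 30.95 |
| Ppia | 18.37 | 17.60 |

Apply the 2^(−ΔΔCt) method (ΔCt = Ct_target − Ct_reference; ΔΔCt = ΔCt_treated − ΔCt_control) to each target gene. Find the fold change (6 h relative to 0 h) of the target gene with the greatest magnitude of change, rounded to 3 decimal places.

17.388

Nr2: ΔΔCt = (25.51−17.60) − (30.40−18.37) = 7.91 − 12.03 = -4.12; fold change = 2^4.12 = 17.388
Klf4: ΔΔCt = (28.98−17.60) − (30.75−18.37) = 11.38 − 12.38 = -1.00; fold change = 2^1.00 = 2.000
Il9: ΔΔCt = (22.30−17.60) − (20.01−18.37) = 4.70 − 1.64 = 3.06; fold change = 2^-3.06 = 0.120
Mapk12: ΔΔCt = (30.95−17.60) − (29.36−18.37) = 13.35 − 10.99 = 2.36; fold change = 2^-2.36 = 0.195
Nr2 has the largest |ΔΔCt| = 4.12.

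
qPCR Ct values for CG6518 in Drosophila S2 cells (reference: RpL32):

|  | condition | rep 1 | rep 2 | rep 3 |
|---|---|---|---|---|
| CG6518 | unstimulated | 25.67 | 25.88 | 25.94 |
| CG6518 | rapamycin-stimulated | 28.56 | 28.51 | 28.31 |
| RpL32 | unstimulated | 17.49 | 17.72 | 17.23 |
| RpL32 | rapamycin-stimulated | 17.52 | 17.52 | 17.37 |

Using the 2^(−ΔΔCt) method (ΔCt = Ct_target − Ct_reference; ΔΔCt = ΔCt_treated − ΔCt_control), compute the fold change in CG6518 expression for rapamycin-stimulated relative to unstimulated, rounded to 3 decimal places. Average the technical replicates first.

0.160

Mean Ct: CG6518 unstimulated 25.830; CG6518 rapamycin-stimulated 28.460; RpL32 unstimulated 17.480; RpL32 rapamycin-stimulated 17.470
ΔCt(unstimulated) = 25.830 − 17.480 = 8.350
ΔCt(rapamycin-stimulated) = 28.460 − 17.470 = 10.990
ΔΔCt = 10.990 − 8.350 = 2.640
Fold change = 2^(−2.640) = 0.1604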